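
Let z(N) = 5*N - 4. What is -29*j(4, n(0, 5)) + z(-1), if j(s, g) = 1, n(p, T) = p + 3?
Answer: -38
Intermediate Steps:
n(p, T) = 3 + p
z(N) = -4 + 5*N
-29*j(4, n(0, 5)) + z(-1) = -29*1 + (-4 + 5*(-1)) = -29 + (-4 - 5) = -29 - 9 = -38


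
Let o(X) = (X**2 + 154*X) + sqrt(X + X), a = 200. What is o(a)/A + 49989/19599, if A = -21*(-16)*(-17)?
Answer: -91872001/9329124 ≈ -9.8479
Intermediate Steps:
A = -5712 (A = 336*(-17) = -5712)
o(X) = X**2 + 154*X + sqrt(2)*sqrt(X) (o(X) = (X**2 + 154*X) + sqrt(2*X) = (X**2 + 154*X) + sqrt(2)*sqrt(X) = X**2 + 154*X + sqrt(2)*sqrt(X))
o(a)/A + 49989/19599 = (200**2 + 154*200 + sqrt(2)*sqrt(200))/(-5712) + 49989/19599 = (40000 + 30800 + sqrt(2)*(10*sqrt(2)))*(-1/5712) + 49989*(1/19599) = (40000 + 30800 + 20)*(-1/5712) + 16663/6533 = 70820*(-1/5712) + 16663/6533 = -17705/1428 + 16663/6533 = -91872001/9329124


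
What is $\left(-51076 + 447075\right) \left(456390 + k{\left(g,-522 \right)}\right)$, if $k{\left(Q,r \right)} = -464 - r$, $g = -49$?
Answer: $180752951552$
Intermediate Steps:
$\left(-51076 + 447075\right) \left(456390 + k{\left(g,-522 \right)}\right) = \left(-51076 + 447075\right) \left(456390 - -58\right) = 395999 \left(456390 + \left(-464 + 522\right)\right) = 395999 \left(456390 + 58\right) = 395999 \cdot 456448 = 180752951552$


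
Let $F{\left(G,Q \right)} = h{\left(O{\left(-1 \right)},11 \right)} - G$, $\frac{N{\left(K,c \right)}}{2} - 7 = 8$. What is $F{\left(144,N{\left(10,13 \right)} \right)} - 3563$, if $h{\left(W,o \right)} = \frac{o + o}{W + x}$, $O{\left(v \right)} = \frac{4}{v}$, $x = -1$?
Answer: $- \frac{18557}{5} \approx -3711.4$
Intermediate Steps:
$N{\left(K,c \right)} = 30$ ($N{\left(K,c \right)} = 14 + 2 \cdot 8 = 14 + 16 = 30$)
$h{\left(W,o \right)} = \frac{2 o}{-1 + W}$ ($h{\left(W,o \right)} = \frac{o + o}{W - 1} = \frac{2 o}{-1 + W}$)
$F{\left(G,Q \right)} = - \frac{22}{5} - G$ ($F{\left(G,Q \right)} = 2 \cdot 11 \frac{1}{-1 + \frac{4}{-1}} - G = 2 \cdot 11 \frac{1}{-1 + 4 \left(-1\right)} - G = 2 \cdot 11 \frac{1}{-1 - 4} - G = 2 \cdot 11 \frac{1}{-5} - G = 2 \cdot 11 \left(- \frac{1}{5}\right) - G = - \frac{22}{5} - G$)
$F{\left(144,N{\left(10,13 \right)} \right)} - 3563 = \left(- \frac{22}{5} - 144\right) - 3563 = - \frac{742}{5} - 3563 = - \frac{18557}{5}$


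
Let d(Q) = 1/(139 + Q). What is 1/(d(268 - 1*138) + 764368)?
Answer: 269/205614993 ≈ 1.3083e-6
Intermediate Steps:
1/(d(268 - 1*138) + 764368) = 1/(1/(139 + (268 - 1*138)) + 764368) = 1/(1/(139 + (268 - 138)) + 764368) = 1/(1/(139 + 130) + 764368) = 1/(1/269 + 764368) = 1/(205614993/269) = 269/205614993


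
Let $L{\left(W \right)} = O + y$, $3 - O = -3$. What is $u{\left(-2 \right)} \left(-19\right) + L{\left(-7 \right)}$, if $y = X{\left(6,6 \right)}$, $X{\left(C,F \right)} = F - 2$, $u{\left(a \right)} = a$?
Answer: $48$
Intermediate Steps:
$X{\left(C,F \right)} = -2 + F$
$y = 4$ ($y = -2 + 6 = 4$)
$O = 6$ ($O = 3 - -3 = 3 + 3 = 6$)
$L{\left(W \right)} = 10$ ($L{\left(W \right)} = 6 + 4 = 10$)
$u{\left(-2 \right)} \left(-19\right) + L{\left(-7 \right)} = \left(-2\right) \left(-19\right) + 10 = 38 + 10 = 48$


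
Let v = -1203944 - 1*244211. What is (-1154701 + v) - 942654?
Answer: -3545510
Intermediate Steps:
v = -1448155 (v = -1203944 - 244211 = -1448155)
(-1154701 + v) - 942654 = (-1154701 - 1448155) - 942654 = -2602856 - 942654 = -3545510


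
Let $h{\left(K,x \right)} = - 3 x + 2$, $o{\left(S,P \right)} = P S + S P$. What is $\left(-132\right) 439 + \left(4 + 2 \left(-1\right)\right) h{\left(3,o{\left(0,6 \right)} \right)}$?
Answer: $-57944$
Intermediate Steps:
$o{\left(S,P \right)} = 2 P S$ ($o{\left(S,P \right)} = P S + P S = 2 P S$)
$h{\left(K,x \right)} = 2 - 3 x$
$\left(-132\right) 439 + \left(4 + 2 \left(-1\right)\right) h{\left(3,o{\left(0,6 \right)} \right)} = \left(-132\right) 439 + \left(4 + 2 \left(-1\right)\right) \left(2 - 3 \cdot 2 \cdot 6 \cdot 0\right) = -57948 + \left(4 - 2\right) \left(2 - 0\right) = -57948 + 2 \left(2 + 0\right) = -57948 + 2 \cdot 2 = -57948 + 4 = -57944$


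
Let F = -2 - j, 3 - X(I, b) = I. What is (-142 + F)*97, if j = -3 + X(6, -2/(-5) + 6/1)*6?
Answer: -11931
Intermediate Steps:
X(I, b) = 3 - I
j = -21 (j = -3 + (3 - 1*6)*6 = -3 + (3 - 6)*6 = -3 - 3*6 = -3 - 18 = -21)
F = 19 (F = -2 - 1*(-21) = -2 + 21 = 19)
(-142 + F)*97 = (-142 + 19)*97 = -123*97 = -11931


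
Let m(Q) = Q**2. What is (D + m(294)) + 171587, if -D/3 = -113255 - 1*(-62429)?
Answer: 410501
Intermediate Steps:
D = 152478 (D = -3*(-113255 - 1*(-62429)) = -3*(-113255 + 62429) = -3*(-50826) = 152478)
(D + m(294)) + 171587 = (152478 + 294**2) + 171587 = (152478 + 86436) + 171587 = 238914 + 171587 = 410501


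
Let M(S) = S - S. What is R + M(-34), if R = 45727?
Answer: 45727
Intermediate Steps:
M(S) = 0
R + M(-34) = 45727 + 0 = 45727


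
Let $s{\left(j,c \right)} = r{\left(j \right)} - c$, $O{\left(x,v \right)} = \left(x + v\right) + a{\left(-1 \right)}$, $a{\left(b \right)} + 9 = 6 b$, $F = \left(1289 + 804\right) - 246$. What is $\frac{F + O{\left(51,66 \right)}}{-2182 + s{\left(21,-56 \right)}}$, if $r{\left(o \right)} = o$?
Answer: $- \frac{1949}{2105} \approx -0.92589$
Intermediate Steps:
$F = 1847$ ($F = 2093 - 246 = 1847$)
$a{\left(b \right)} = -9 + 6 b$
$O{\left(x,v \right)} = -15 + v + x$ ($O{\left(x,v \right)} = \left(x + v\right) + \left(-9 + 6 \left(-1\right)\right) = \left(v + x\right) - 15 = -15 + v + x$)
$s{\left(j,c \right)} = j - c$
$\frac{F + O{\left(51,66 \right)}}{-2182 + s{\left(21,-56 \right)}} = \frac{1847 + \left(-15 + 66 + 51\right)}{-2182 + \left(21 - -56\right)} = \frac{1847 + 102}{-2182 + \left(21 + 56\right)} = \frac{1949}{-2182 + 77} = \frac{1949}{-2105} = 1949 \left(- \frac{1}{2105}\right) = - \frac{1949}{2105}$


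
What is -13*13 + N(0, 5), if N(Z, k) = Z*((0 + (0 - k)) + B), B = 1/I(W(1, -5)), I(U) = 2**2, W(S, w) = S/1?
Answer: -169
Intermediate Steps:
W(S, w) = S (W(S, w) = S*1 = S)
I(U) = 4
B = 1/4 ≈ 0.25000
N(Z, k) = Z*(1/4 - k) (N(Z, k) = Z*((0 + (0 - k)) + 1/4) = Z*((0 - k) + 1/4) = Z*(-k + 1/4) = Z*(1/4 - k))
-13*13 + N(0, 5) = -13*13 + 0*(1/4 - 1*5) = -169 + 0*(1/4 - 5) = -169 + 0*(-19/4) = -169 + 0 = -169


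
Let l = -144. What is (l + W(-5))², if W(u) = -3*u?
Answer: 16641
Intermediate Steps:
(l + W(-5))² = (-144 - 3*(-5))² = (-144 + 15)² = (-129)² = 16641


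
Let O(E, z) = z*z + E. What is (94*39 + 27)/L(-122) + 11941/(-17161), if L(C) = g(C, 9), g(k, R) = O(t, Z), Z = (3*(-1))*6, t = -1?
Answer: 59518630/5543003 ≈ 10.738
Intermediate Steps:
Z = -18 (Z = -3*6 = -18)
O(E, z) = E + z**2 (O(E, z) = z**2 + E = E + z**2)
g(k, R) = 323 (g(k, R) = -1 + (-18)**2 = -1 + 324 = 323)
L(C) = 323
(94*39 + 27)/L(-122) + 11941/(-17161) = (94*39 + 27)/323 + 11941/(-17161) = (3666 + 27)*(1/323) + 11941*(-1/17161) = 3693*(1/323) - 11941/17161 = 3693/323 - 11941/17161 = 59518630/5543003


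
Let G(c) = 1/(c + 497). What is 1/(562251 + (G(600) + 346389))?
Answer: 1097/996778081 ≈ 1.1005e-6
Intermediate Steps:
G(c) = 1/(497 + c)
1/(562251 + (G(600) + 346389)) = 1/(562251 + (1/(497 + 600) + 346389)) = 1/(562251 + (1/1097 + 346389)) = 1/(562251 + 379988734/1097) = 1/(996778081/1097) = 1097/996778081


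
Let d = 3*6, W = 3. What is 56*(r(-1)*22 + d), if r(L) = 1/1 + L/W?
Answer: 5488/3 ≈ 1829.3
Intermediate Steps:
d = 18
r(L) = 1 + L/3 (r(L) = 1/1 + L/3 = 1*1 + L*(⅓) = 1 + L/3)
56*(r(-1)*22 + d) = 56*((1 + (⅓)*(-1))*22 + 18) = 56*((1 - ⅓)*22 + 18) = 56*((⅔)*22 + 18) = 56*(44/3 + 18) = 56*(98/3) = 5488/3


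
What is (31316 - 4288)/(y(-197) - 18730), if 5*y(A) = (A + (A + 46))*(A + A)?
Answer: 67570/21731 ≈ 3.1094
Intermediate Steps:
y(A) = 2*A*(46 + 2*A)/5 (y(A) = ((A + (A + 46))*(A + A))/5 = ((A + (46 + A))*(2*A))/5 = ((46 + 2*A)*(2*A))/5 = (2*A*(46 + 2*A))/5 = 2*A*(46 + 2*A)/5)
(31316 - 4288)/(y(-197) - 18730) = (31316 - 4288)/((⅘)*(-197)*(23 - 197) - 18730) = 27028/((⅘)*(-197)*(-174) - 18730) = 27028/(137112/5 - 18730) = 27028/(43462/5) = 27028*(5/43462) = 67570/21731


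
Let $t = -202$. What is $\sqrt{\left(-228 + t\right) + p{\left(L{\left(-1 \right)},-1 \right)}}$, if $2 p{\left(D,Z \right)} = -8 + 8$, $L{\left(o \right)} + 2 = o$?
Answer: $i \sqrt{430} \approx 20.736 i$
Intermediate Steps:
$L{\left(o \right)} = -2 + o$
$p{\left(D,Z \right)} = 0$ ($p{\left(D,Z \right)} = \frac{-8 + 8}{2} = \frac{1}{2} \cdot 0 = 0$)
$\sqrt{\left(-228 + t\right) + p{\left(L{\left(-1 \right)},-1 \right)}} = \sqrt{\left(-228 - 202\right) + 0} = \sqrt{-430 + 0} = \sqrt{-430} = i \sqrt{430}$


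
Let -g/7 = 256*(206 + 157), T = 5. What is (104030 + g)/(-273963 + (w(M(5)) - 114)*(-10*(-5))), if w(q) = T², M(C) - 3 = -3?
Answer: 546466/278413 ≈ 1.9628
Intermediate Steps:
M(C) = 0 (M(C) = 3 - 3 = 0)
g = -650496 (g = -1792*(206 + 157) = -1792*363 = -7*92928 = -650496)
w(q) = 25 (w(q) = 5² = 25)
(104030 + g)/(-273963 + (w(M(5)) - 114)*(-10*(-5))) = (104030 - 650496)/(-273963 + (25 - 114)*(-10*(-5))) = -546466/(-273963 - 89*50) = -546466/(-273963 - 4450) = -546466/(-278413) = -546466*(-1/278413) = 546466/278413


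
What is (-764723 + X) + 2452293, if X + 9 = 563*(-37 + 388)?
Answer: 1885174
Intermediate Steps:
X = 197604 (X = -9 + 563*(-37 + 388) = -9 + 563*351 = -9 + 197613 = 197604)
(-764723 + X) + 2452293 = (-764723 + 197604) + 2452293 = -567119 + 2452293 = 1885174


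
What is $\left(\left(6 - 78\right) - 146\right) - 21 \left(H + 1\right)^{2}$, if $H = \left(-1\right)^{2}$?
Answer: $-302$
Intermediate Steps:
$H = 1$
$\left(\left(6 - 78\right) - 146\right) - 21 \left(H + 1\right)^{2} = \left(\left(6 - 78\right) - 146\right) - 21 \left(1 + 1\right)^{2} = \left(\left(6 - 78\right) - 146\right) - 21 \cdot 2^{2} = \left(\left(6 - 78\right) - 146\right) - 21 \cdot 4 = \left(-72 - 146\right) - 84 = -218 - 84 = -302$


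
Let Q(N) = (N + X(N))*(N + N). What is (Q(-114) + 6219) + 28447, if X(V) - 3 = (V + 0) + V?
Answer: 111958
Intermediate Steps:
X(V) = 3 + 2*V (X(V) = 3 + ((V + 0) + V) = 3 + (V + V) = 3 + 2*V)
Q(N) = 2*N*(3 + 3*N) (Q(N) = (N + (3 + 2*N))*(N + N) = (3 + 3*N)*(2*N) = 2*N*(3 + 3*N))
(Q(-114) + 6219) + 28447 = (6*(-114)*(1 - 114) + 6219) + 28447 = (6*(-114)*(-113) + 6219) + 28447 = (77292 + 6219) + 28447 = 83511 + 28447 = 111958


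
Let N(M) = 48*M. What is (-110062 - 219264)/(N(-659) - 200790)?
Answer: 164663/116211 ≈ 1.4169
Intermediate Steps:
(-110062 - 219264)/(N(-659) - 200790) = (-110062 - 219264)/(48*(-659) - 200790) = -329326/(-31632 - 200790) = -329326/(-232422) = -329326*(-1/232422) = 164663/116211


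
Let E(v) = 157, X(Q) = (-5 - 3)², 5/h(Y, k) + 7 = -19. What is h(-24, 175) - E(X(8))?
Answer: -4087/26 ≈ -157.19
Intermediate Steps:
h(Y, k) = -5/26 (h(Y, k) = 5/(-7 - 19) = 5/(-26) = 5*(-1/26) = -5/26)
X(Q) = 64 (X(Q) = (-8)² = 64)
h(-24, 175) - E(X(8)) = -5/26 - 1*157 = -5/26 - 157 = -4087/26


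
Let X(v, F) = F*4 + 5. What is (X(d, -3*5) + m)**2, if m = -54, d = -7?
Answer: 11881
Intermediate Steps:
X(v, F) = 5 + 4*F (X(v, F) = 4*F + 5 = 5 + 4*F)
(X(d, -3*5) + m)**2 = ((5 + 4*(-3*5)) - 54)**2 = ((5 + 4*(-15)) - 54)**2 = ((5 - 60) - 54)**2 = (-55 - 54)**2 = (-109)**2 = 11881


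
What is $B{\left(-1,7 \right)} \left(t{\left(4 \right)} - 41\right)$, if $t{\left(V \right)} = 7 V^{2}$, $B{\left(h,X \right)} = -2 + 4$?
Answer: $142$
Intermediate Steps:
$B{\left(h,X \right)} = 2$
$B{\left(-1,7 \right)} \left(t{\left(4 \right)} - 41\right) = 2 \left(7 \cdot 4^{2} - 41\right) = 2 \left(7 \cdot 16 - 41\right) = 2 \left(112 - 41\right) = 2 \cdot 71 = 142$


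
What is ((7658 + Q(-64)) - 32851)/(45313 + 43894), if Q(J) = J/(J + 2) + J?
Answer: -782935/2765417 ≈ -0.28312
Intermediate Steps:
Q(J) = J + J/(2 + J) (Q(J) = J/(2 + J) + J = J + J/(2 + J))
((7658 + Q(-64)) - 32851)/(45313 + 43894) = ((7658 - 64*(3 - 64)/(2 - 64)) - 32851)/(45313 + 43894) = ((7658 - 64*(-61)/(-62)) - 32851)/89207 = ((7658 - 64*(-1/62)*(-61)) - 32851)*(1/89207) = ((7658 - 1952/31) - 32851)*(1/89207) = (235446/31 - 32851)*(1/89207) = -782935/31*1/89207 = -782935/2765417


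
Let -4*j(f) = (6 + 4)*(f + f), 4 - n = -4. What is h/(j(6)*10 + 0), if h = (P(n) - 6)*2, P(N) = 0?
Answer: 1/25 ≈ 0.040000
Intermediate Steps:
n = 8 (n = 4 - 1*(-4) = 4 + 4 = 8)
h = -12 (h = (0 - 6)*2 = -6*2 = -12)
j(f) = -5*f (j(f) = -(6 + 4)*(f + f)/4 = -5*2*f/2 = -5*f)
h/(j(6)*10 + 0) = -12/(-5*6*10 + 0) = -12/(-30*10 + 0) = -12/(-300 + 0) = -12/(-300) = -12*(-1/300) = 1/25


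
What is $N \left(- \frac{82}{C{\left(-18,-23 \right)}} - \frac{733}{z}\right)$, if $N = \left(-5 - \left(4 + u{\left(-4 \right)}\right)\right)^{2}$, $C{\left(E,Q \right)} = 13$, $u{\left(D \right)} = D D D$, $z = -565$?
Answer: $- \frac{22264605}{1469} \approx -15156.0$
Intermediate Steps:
$u{\left(D \right)} = D^{3}$ ($u{\left(D \right)} = D^{2} D = D^{3}$)
$N = 3025$ ($N = \left(-5 - -60\right)^{2} = \left(-5 + \left(-4 + 64\right)\right)^{2} = \left(-5 + 60\right)^{2} = 55^{2} = 3025$)
$N \left(- \frac{82}{C{\left(-18,-23 \right)}} - \frac{733}{z}\right) = 3025 \left(- \frac{82}{13} - \frac{733}{-565}\right) = 3025 \left(\left(-82\right) \frac{1}{13} - - \frac{733}{565}\right) = 3025 \left(- \frac{82}{13} + \frac{733}{565}\right) = 3025 \left(- \frac{36801}{7345}\right) = - \frac{22264605}{1469}$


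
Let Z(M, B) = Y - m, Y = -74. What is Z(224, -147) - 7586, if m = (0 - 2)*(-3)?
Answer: -7666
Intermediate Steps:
m = 6 (m = -2*(-3) = 6)
Z(M, B) = -80 (Z(M, B) = -74 - 1*6 = -74 - 6 = -80)
Z(224, -147) - 7586 = -80 - 7586 = -7666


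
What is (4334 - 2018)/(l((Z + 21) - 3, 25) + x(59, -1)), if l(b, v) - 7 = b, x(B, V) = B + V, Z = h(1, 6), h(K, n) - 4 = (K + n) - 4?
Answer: 386/15 ≈ 25.733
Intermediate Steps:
h(K, n) = K + n (h(K, n) = 4 + ((K + n) - 4) = 4 + (-4 + K + n) = K + n)
Z = 7 (Z = 1 + 6 = 7)
l(b, v) = 7 + b
(4334 - 2018)/(l((Z + 21) - 3, 25) + x(59, -1)) = (4334 - 2018)/((7 + ((7 + 21) - 3)) + (59 - 1)) = 2316/((7 + (28 - 3)) + 58) = 2316/((7 + 25) + 58) = 2316/(32 + 58) = 2316/90 = 2316*(1/90) = 386/15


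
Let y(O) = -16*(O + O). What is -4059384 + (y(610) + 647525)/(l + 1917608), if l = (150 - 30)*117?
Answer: -7841300356827/1931648 ≈ -4.0594e+6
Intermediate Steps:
y(O) = -32*O
l = 14040 (l = 120*117 = 14040)
-4059384 + (y(610) + 647525)/(l + 1917608) = -4059384 + (-32*610 + 647525)/(14040 + 1917608) = -4059384 + (-19520 + 647525)/1931648 = -4059384 + 628005*(1/1931648) = -4059384 + 628005/1931648 = -7841300356827/1931648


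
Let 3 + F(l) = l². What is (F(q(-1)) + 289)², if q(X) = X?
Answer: 82369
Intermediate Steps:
F(l) = -3 + l²
(F(q(-1)) + 289)² = ((-3 + (-1)²) + 289)² = ((-3 + 1) + 289)² = (-2 + 289)² = 287² = 82369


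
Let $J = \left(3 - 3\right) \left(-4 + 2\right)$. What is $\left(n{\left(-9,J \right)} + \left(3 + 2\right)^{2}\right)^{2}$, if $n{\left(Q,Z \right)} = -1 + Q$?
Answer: $225$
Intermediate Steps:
$J = 0$ ($J = 0 \left(-2\right) = 0$)
$\left(n{\left(-9,J \right)} + \left(3 + 2\right)^{2}\right)^{2} = \left(\left(-1 - 9\right) + \left(3 + 2\right)^{2}\right)^{2} = \left(-10 + 5^{2}\right)^{2} = \left(-10 + 25\right)^{2} = 15^{2} = 225$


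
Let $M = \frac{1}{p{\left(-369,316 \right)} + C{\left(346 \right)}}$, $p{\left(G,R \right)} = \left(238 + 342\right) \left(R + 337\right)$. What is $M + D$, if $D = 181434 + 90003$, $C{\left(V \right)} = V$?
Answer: $\frac{102897966583}{379086} \approx 2.7144 \cdot 10^{5}$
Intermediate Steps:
$p{\left(G,R \right)} = 195460 + 580 R$ ($p{\left(G,R \right)} = 580 \left(337 + R\right) = 195460 + 580 R$)
$D = 271437$
$M = \frac{1}{379086}$ ($M = \frac{1}{\left(195460 + 580 \cdot 316\right) + 346} = \frac{1}{\left(195460 + 183280\right) + 346} = \frac{1}{378740 + 346} = \frac{1}{379086} \approx 2.6379 \cdot 10^{-6}$)
$M + D = \frac{1}{379086} + 271437 = \frac{102897966583}{379086}$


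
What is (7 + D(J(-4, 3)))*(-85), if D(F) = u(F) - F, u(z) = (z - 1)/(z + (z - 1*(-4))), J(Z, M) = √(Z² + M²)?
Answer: -1360/7 ≈ -194.29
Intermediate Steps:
J(Z, M) = √(M² + Z²)
u(z) = (-1 + z)/(4 + 2*z) (u(z) = (-1 + z)/(z + (z + 4)) = (-1 + z)/(z + (4 + z)) = (-1 + z)/(4 + 2*z))
D(F) = -F + (-1 + F)/(2*(2 + F)) (D(F) = (-1 + F)/(2*(2 + F)) - F = -F + (-1 + F)/(2*(2 + F)))
(7 + D(J(-4, 3)))*(-85) = (7 + (-1 + √(3² + (-4)²) - 2*√(3² + (-4)²)*(2 + √(3² + (-4)²)))/(2*(2 + √(3² + (-4)²))))*(-85) = (7 + (-1 + √(9 + 16) - 2*√(9 + 16)*(2 + √(9 + 16)))/(2*(2 + √(9 + 16))))*(-85) = (7 + (-1 + √25 - 2*√25*(2 + √25))/(2*(2 + √25)))*(-85) = (7 + (-1 + 5 - 2*5*(2 + 5))/(2*(2 + 5)))*(-85) = (7 + (½)*(-1 + 5 - 2*5*7)/7)*(-85) = (7 + (½)*(⅐)*(-1 + 5 - 70))*(-85) = (7 + (½)*(⅐)*(-66))*(-85) = (7 - 33/7)*(-85) = (16/7)*(-85) = -1360/7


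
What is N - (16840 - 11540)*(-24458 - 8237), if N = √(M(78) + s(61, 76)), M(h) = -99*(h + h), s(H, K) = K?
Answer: 173283500 + 2*I*√3842 ≈ 1.7328e+8 + 123.97*I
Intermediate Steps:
M(h) = -198*h
N = 2*I*√3842 (N = √(-198*78 + 76) = √(-15444 + 76) = √(-15368) = 2*I*√3842 ≈ 123.97*I)
N - (16840 - 11540)*(-24458 - 8237) = 2*I*√3842 - (16840 - 11540)*(-24458 - 8237) = 2*I*√3842 - 5300*(-32695) = 2*I*√3842 - 1*(-173283500) = 2*I*√3842 + 173283500 = 173283500 + 2*I*√3842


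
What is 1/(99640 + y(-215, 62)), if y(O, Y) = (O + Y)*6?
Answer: 1/98722 ≈ 1.0129e-5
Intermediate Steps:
y(O, Y) = 6*O + 6*Y
1/(99640 + y(-215, 62)) = 1/(99640 + (6*(-215) + 6*62)) = 1/(99640 + (-1290 + 372)) = 1/(99640 - 918) = 1/98722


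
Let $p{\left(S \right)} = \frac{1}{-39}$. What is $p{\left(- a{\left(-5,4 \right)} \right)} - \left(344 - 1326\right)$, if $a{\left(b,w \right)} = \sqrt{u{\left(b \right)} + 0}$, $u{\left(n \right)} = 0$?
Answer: $\frac{38297}{39} \approx 981.97$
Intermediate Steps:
$a{\left(b,w \right)} = 0$ ($a{\left(b,w \right)} = \sqrt{0 + 0} = \sqrt{0} = 0$)
$p{\left(S \right)} = - \frac{1}{39}$
$p{\left(- a{\left(-5,4 \right)} \right)} - \left(344 - 1326\right) = - \frac{1}{39} - \left(344 - 1326\right) = - \frac{1}{39} - -982 = - \frac{1}{39} + 982 = \frac{38297}{39}$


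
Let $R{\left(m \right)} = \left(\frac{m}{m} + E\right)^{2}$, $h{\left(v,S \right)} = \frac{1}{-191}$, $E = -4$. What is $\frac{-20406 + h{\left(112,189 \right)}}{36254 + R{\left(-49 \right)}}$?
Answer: $- \frac{3897547}{6926233} \approx -0.56272$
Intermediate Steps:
$h{\left(v,S \right)} = - \frac{1}{191}$
$R{\left(m \right)} = 9$ ($R{\left(m \right)} = \left(\frac{m}{m} - 4\right)^{2} = \left(1 - 4\right)^{2} = \left(-3\right)^{2} = 9$)
$\frac{-20406 + h{\left(112,189 \right)}}{36254 + R{\left(-49 \right)}} = \frac{-20406 - \frac{1}{191}}{36254 + 9} = - \frac{3897547}{191 \cdot 36263} = \left(- \frac{3897547}{191}\right) \frac{1}{36263} = - \frac{3897547}{6926233}$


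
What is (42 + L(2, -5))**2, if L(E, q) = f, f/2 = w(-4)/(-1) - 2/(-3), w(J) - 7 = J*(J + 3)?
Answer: 4096/9 ≈ 455.11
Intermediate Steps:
w(J) = 7 + J*(3 + J) (w(J) = 7 + J*(J + 3) = 7 + J*(3 + J))
f = -62/3 (f = 2*((7 + (-4)**2 + 3*(-4))/(-1) - 2/(-3)) = 2*((7 + 16 - 12)*(-1) - 2*(-1/3)) = 2*(11*(-1) + 2/3) = 2*(-11 + 2/3) = 2*(-31/3) = -62/3 ≈ -20.667)
L(E, q) = -62/3
(42 + L(2, -5))**2 = (42 - 62/3)**2 = (64/3)**2 = 4096/9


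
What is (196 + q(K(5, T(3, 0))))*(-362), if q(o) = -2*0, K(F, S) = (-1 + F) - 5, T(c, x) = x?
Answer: -70952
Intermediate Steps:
K(F, S) = -6 + F
q(o) = 0
(196 + q(K(5, T(3, 0))))*(-362) = (196 + 0)*(-362) = 196*(-362) = -70952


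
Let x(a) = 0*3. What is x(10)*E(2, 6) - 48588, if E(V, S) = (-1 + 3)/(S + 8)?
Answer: -48588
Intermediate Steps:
x(a) = 0
E(V, S) = 2/(8 + S)
x(10)*E(2, 6) - 48588 = 0*(2/(8 + 6)) - 48588 = 0*(2/14) - 48588 = 0*(2*(1/14)) - 48588 = 0*(⅐) - 48588 = 0 - 48588 = -48588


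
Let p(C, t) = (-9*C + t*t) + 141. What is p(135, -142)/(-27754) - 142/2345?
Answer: -24353559/32541565 ≈ -0.74838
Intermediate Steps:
p(C, t) = 141 + t**2 - 9*C (p(C, t) = (-9*C + t**2) + 141 = (t**2 - 9*C) + 141 = 141 + t**2 - 9*C)
p(135, -142)/(-27754) - 142/2345 = (141 + (-142)**2 - 9*135)/(-27754) - 142/2345 = (141 + 20164 - 1215)*(-1/27754) - 142*1/2345 = 19090*(-1/27754) - 142/2345 = -9545/13877 - 142/2345 = -24353559/32541565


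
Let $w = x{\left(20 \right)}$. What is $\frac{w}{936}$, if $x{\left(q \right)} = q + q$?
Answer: $\frac{5}{117} \approx 0.042735$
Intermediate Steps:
$x{\left(q \right)} = 2 q$
$w = 40$ ($w = 2 \cdot 20 = 40$)
$\frac{w}{936} = \frac{40}{936} = 40 \cdot \frac{1}{936} = \frac{5}{117}$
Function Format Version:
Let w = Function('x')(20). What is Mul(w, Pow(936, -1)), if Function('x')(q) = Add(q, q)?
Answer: Rational(5, 117) ≈ 0.042735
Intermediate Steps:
Function('x')(q) = Mul(2, q)
w = 40 (w = Mul(2, 20) = 40)
Mul(w, Pow(936, -1)) = Mul(40, Pow(936, -1)) = Mul(40, Rational(1, 936)) = Rational(5, 117)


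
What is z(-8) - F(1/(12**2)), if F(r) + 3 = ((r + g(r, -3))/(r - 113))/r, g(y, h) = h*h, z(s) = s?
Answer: 105413/16271 ≈ 6.4786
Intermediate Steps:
g(y, h) = h**2
F(r) = -3 + (9 + r)/(r*(-113 + r)) (F(r) = -3 + ((r + (-3)**2)/(r - 113))/r = -3 + ((r + 9)/(-113 + r))/r = -3 + ((9 + r)/(-113 + r))/r = -3 + (9 + r)/(r*(-113 + r)))
z(-8) - F(1/(12**2)) = -8 - (9 - 3*(1/(12**2))**2 + 340/(12**2))/((1/(12**2))*(-113 + 1/(12**2))) = -8 - (9 - 3*(1/144)**2 + 340/144)/((1/144)*(-113 + 1/144)) = -8 - (9 - 3*(1/144)**2 + 340*(1/144))/(1/144*(-113 + 1/144)) = -8 - 144*(9 - 3*1/20736 + 85/36)/(-16271/144) = -8 - 144*(-144)*(9 - 1/6912 + 85/36)/16271 = -8 - 144*(-144)*78527/(16271*6912) = -8 - 1*(-235581/16271) = -8 + 235581/16271 = 105413/16271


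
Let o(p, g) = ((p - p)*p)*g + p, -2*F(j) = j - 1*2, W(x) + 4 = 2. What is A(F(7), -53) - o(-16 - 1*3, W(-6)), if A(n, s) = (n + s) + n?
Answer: -39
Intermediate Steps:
W(x) = -2 (W(x) = -4 + 2 = -2)
F(j) = 1 - j/2 (F(j) = -(j - 1*2)/2 = -(j - 2)/2 = -(-2 + j)/2 = 1 - j/2)
A(n, s) = s + 2*n
o(p, g) = p (o(p, g) = (0*p)*g + p = 0*g + p = 0 + p = p)
A(F(7), -53) - o(-16 - 1*3, W(-6)) = (-53 + 2*(1 - ½*7)) - (-16 - 1*3) = (-53 + 2*(1 - 7/2)) - (-16 - 3) = (-53 + 2*(-5/2)) - 1*(-19) = (-53 - 5) + 19 = -58 + 19 = -39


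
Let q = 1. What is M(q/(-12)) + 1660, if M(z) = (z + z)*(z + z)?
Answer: 59761/36 ≈ 1660.0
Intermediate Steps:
M(z) = 4*z² (M(z) = (2*z)*(2*z) = 4*z²)
M(q/(-12)) + 1660 = 4*(1/(-12))² + 1660 = 4*(1*(-1/12))² + 1660 = 4*(-1/12)² + 1660 = 4*(1/144) + 1660 = 1/36 + 1660 = 59761/36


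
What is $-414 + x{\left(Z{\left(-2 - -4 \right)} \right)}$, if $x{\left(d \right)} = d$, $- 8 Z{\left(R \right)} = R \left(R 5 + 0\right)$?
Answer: $- \frac{833}{2} \approx -416.5$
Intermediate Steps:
$Z{\left(R \right)} = - \frac{5 R^{2}}{8}$ ($Z{\left(R \right)} = - \frac{R \left(R 5 + 0\right)}{8} = - \frac{R \left(5 R + 0\right)}{8} = - \frac{R 5 R}{8} = - \frac{5 R^{2}}{8}$)
$-414 + x{\left(Z{\left(-2 - -4 \right)} \right)} = -414 - \frac{5 \left(-2 - -4\right)^{2}}{8} = -414 - \frac{5 \left(-2 + 4\right)^{2}}{8} = -414 - \frac{5 \cdot 2^{2}}{8} = -414 - \frac{5}{2} = - \frac{833}{2}$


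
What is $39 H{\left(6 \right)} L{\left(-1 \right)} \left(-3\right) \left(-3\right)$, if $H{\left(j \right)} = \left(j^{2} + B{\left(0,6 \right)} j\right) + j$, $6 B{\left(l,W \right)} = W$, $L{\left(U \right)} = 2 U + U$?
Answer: $-50544$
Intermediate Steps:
$L{\left(U \right)} = 3 U$
$B{\left(l,W \right)} = \frac{W}{6}$
$H{\left(j \right)} = j^{2} + 2 j$ ($H{\left(j \right)} = \left(j^{2} + \frac{1}{6} \cdot 6 j\right) + j = \left(j^{2} + 1 j\right) + j = \left(j^{2} + j\right) + j = \left(j + j^{2}\right) + j = j^{2} + 2 j$)
$39 H{\left(6 \right)} L{\left(-1 \right)} \left(-3\right) \left(-3\right) = 39 \cdot 6 \left(2 + 6\right) 3 \left(-1\right) \left(-3\right) \left(-3\right) = 39 \cdot 6 \cdot 8 \left(-3\right) \left(-3\right) \left(-3\right) = 39 \cdot 48 \cdot 9 \left(-3\right) = 1872 \left(-27\right) = -50544$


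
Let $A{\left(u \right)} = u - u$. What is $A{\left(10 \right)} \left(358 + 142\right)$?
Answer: $0$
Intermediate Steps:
$A{\left(u \right)} = 0$
$A{\left(10 \right)} \left(358 + 142\right) = 0 \left(358 + 142\right) = 0 \cdot 500 = 0$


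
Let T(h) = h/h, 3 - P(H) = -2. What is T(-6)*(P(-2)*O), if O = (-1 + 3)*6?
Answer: 60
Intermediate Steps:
P(H) = 5 (P(H) = 3 - 1*(-2) = 3 + 2 = 5)
T(h) = 1
O = 12 (O = 2*6 = 12)
T(-6)*(P(-2)*O) = 1*(5*12) = 1*60 = 60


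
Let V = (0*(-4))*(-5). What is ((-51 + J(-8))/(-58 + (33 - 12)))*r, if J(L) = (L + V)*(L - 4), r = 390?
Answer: -17550/37 ≈ -474.32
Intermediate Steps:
V = 0 (V = 0*(-5) = 0)
J(L) = L*(-4 + L) (J(L) = (L + 0)*(L - 4) = L*(-4 + L))
((-51 + J(-8))/(-58 + (33 - 12)))*r = ((-51 - 8*(-4 - 8))/(-58 + (33 - 12)))*390 = ((-51 - 8*(-12))/(-58 + 21))*390 = ((-51 + 96)/(-37))*390 = (45*(-1/37))*390 = -45/37*390 = -17550/37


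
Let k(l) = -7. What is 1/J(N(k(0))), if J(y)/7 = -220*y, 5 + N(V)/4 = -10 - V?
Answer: 1/49280 ≈ 2.0292e-5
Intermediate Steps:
N(V) = -60 - 4*V (N(V) = -20 + 4*(-10 - V) = -20 + (-40 - 4*V) = -60 - 4*V)
J(y) = -1540*y (J(y) = 7*(-220*y) = -1540*y)
1/J(N(k(0))) = 1/(-1540*(-60 - 4*(-7))) = 1/(-1540*(-60 + 28)) = 1/(-1540*(-32)) = 1/49280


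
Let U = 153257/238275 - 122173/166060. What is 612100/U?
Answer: -4843908010530000/732182831 ≈ -6.6157e+6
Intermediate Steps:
U = -732182831/7913589300 (U = 153257*(1/238275) - 122173*1/166060 = 153257/238275 - 122173/166060 = -732182831/7913589300 ≈ -0.092522)
612100/U = 612100/(-732182831/7913589300) = 612100*(-7913589300/732182831) = -4843908010530000/732182831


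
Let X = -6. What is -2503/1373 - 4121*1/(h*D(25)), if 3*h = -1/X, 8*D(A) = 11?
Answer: -814798685/15103 ≈ -53949.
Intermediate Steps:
D(A) = 11/8 (D(A) = (⅛)*11 = 11/8)
h = 1/18 (h = (-1/(-6))/3 = (-1*(-⅙))/3 = (⅓)*(⅙) = 1/18 ≈ 0.055556)
-2503/1373 - 4121*1/(h*D(25)) = -2503/1373 - 4121/((11/8)*(1/18)) = -2503*1/1373 - 4121/11/144 = -2503/1373 - 4121*144/11 = -2503/1373 - 593424/11 = -814798685/15103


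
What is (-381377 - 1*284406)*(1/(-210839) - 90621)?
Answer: 12720743621618660/210839 ≈ 6.0334e+10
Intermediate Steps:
(-381377 - 1*284406)*(1/(-210839) - 90621) = (-381377 - 284406)*(-1/210839 - 90621) = -665783*(-19106441020/210839) = 12720743621618660/210839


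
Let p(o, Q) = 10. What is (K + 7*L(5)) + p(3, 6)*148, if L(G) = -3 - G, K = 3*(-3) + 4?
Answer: 1419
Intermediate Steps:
K = -5 (K = -9 + 4 = -5)
(K + 7*L(5)) + p(3, 6)*148 = (-5 + 7*(-3 - 1*5)) + 10*148 = (-5 + 7*(-3 - 5)) + 1480 = (-5 + 7*(-8)) + 1480 = (-5 - 56) + 1480 = -61 + 1480 = 1419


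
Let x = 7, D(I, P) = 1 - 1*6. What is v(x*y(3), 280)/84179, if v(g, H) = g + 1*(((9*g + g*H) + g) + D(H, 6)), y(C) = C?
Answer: 6106/84179 ≈ 0.072536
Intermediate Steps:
D(I, P) = -5 (D(I, P) = 1 - 6 = -5)
v(g, H) = -5 + 11*g + H*g (v(g, H) = g + 1*(((9*g + g*H) + g) - 5) = g + 1*(((9*g + H*g) + g) - 5) = g + 1*((10*g + H*g) - 5) = g + 1*(-5 + 10*g + H*g) = g + (-5 + 10*g + H*g) = -5 + 11*g + H*g)
v(x*y(3), 280)/84179 = (-5 + 11*(7*3) + 280*(7*3))/84179 = (-5 + 11*21 + 280*21)*(1/84179) = (-5 + 231 + 5880)*(1/84179) = 6106*(1/84179) = 6106/84179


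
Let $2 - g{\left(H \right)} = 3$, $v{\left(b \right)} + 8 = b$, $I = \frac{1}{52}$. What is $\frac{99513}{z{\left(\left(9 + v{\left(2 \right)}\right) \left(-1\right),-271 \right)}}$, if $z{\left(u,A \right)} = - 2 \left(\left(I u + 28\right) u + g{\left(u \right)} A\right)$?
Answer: $- \frac{2587338}{9733} \approx -265.83$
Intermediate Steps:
$I = \frac{1}{52} \approx 0.019231$
$v{\left(b \right)} = -8 + b$
$g{\left(H \right)} = -1$ ($g{\left(H \right)} = 2 - 3 = -1$)
$z{\left(u,A \right)} = 2 A - 2 u \left(28 + \frac{u}{52}\right)$ ($z{\left(u,A \right)} = - 2 \left(\left(\frac{u}{52} + 28\right) u - A\right) = - 2 \left(\left(28 + \frac{u}{52}\right) u - A\right) = - 2 \left(u \left(28 + \frac{u}{52}\right) - A\right) = - 2 \left(- A + u \left(28 + \frac{u}{52}\right)\right) = 2 A - 2 u \left(28 + \frac{u}{52}\right)$)
$\frac{99513}{z{\left(\left(9 + v{\left(2 \right)}\right) \left(-1\right),-271 \right)}} = \frac{99513}{- 56 \left(9 + \left(-8 + 2\right)\right) \left(-1\right) + 2 \left(-271\right) - \frac{\left(\left(9 + \left(-8 + 2\right)\right) \left(-1\right)\right)^{2}}{26}} = \frac{99513}{- 56 \left(9 - 6\right) \left(-1\right) - 542 - \frac{\left(\left(9 - 6\right) \left(-1\right)\right)^{2}}{26}} = \frac{99513}{- 56 \cdot 3 \left(-1\right) - 542 - \frac{\left(3 \left(-1\right)\right)^{2}}{26}} = \frac{99513}{\left(-56\right) \left(-3\right) - 542 - \frac{\left(-3\right)^{2}}{26}} = \frac{99513}{168 - 542 - \frac{9}{26}} = \frac{99513}{- \frac{9733}{26}} = 99513 \left(- \frac{26}{9733}\right) = - \frac{2587338}{9733}$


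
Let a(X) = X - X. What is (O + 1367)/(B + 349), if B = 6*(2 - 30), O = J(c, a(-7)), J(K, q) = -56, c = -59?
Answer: 1311/181 ≈ 7.2431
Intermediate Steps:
a(X) = 0
O = -56
B = -168 (B = 6*(-28) = -168)
(O + 1367)/(B + 349) = (-56 + 1367)/(-168 + 349) = 1311/181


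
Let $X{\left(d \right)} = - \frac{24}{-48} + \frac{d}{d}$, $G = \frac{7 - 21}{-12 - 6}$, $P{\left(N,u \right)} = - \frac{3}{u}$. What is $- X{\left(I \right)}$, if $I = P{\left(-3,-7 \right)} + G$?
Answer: $- \frac{3}{2} \approx -1.5$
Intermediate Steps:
$G = \frac{7}{9}$ ($G = - \frac{14}{-18} = \left(-14\right) \left(- \frac{1}{18}\right) = \frac{7}{9} \approx 0.77778$)
$I = \frac{76}{63}$ ($I = - \frac{3}{-7} + \frac{7}{9} = \left(-3\right) \left(- \frac{1}{7}\right) + \frac{7}{9} = \frac{3}{7} + \frac{7}{9} = \frac{76}{63} \approx 1.2063$)
$X{\left(d \right)} = \frac{3}{2}$ ($X{\left(d \right)} = \left(-24\right) \left(- \frac{1}{48}\right) + 1 = \frac{1}{2} + 1 = \frac{3}{2}$)
$- X{\left(I \right)} = \left(-1\right) \frac{3}{2} = - \frac{3}{2}$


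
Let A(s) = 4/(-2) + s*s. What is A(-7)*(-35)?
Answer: -1645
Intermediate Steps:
A(s) = -2 + s² (A(s) = 4*(-½) + s² = -2 + s²)
A(-7)*(-35) = (-2 + (-7)²)*(-35) = (-2 + 49)*(-35) = 47*(-35) = -1645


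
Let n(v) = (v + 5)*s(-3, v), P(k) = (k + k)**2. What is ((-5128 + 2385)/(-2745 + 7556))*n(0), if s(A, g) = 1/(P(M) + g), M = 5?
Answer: -2743/96220 ≈ -0.028508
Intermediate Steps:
P(k) = 4*k**2 (P(k) = (2*k)**2 = 4*k**2)
s(A, g) = 1/(100 + g) (s(A, g) = 1/(4*5**2 + g) = 1/(4*25 + g) = 1/(100 + g))
n(v) = (5 + v)/(100 + v) (n(v) = (v + 5)/(100 + v) = (5 + v)/(100 + v))
((-5128 + 2385)/(-2745 + 7556))*n(0) = ((-5128 + 2385)/(-2745 + 7556))*((5 + 0)/(100 + 0)) = (-2743/4811)*(5/100) = (-2743*1/4811)*((1/100)*5) = -2743/4811*1/20 = -2743/96220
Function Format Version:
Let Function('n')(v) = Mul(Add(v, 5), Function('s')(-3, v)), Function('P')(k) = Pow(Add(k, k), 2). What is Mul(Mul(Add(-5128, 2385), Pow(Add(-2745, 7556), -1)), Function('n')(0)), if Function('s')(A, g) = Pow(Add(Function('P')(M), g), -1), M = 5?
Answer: Rational(-2743, 96220) ≈ -0.028508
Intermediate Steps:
Function('P')(k) = Mul(4, Pow(k, 2)) (Function('P')(k) = Pow(Mul(2, k), 2) = Mul(4, Pow(k, 2)))
Function('s')(A, g) = Pow(Add(100, g), -1) (Function('s')(A, g) = Pow(Add(Mul(4, Pow(5, 2)), g), -1) = Pow(Add(Mul(4, 25), g), -1) = Pow(Add(100, g), -1))
Function('n')(v) = Mul(Pow(Add(100, v), -1), Add(5, v)) (Function('n')(v) = Mul(Add(v, 5), Pow(Add(100, v), -1)) = Mul(Add(5, v), Pow(Add(100, v), -1)) = Mul(Pow(Add(100, v), -1), Add(5, v)))
Mul(Mul(Add(-5128, 2385), Pow(Add(-2745, 7556), -1)), Function('n')(0)) = Mul(Mul(Add(-5128, 2385), Pow(Add(-2745, 7556), -1)), Mul(Pow(Add(100, 0), -1), Add(5, 0))) = Mul(Mul(-2743, Pow(4811, -1)), Mul(Pow(100, -1), 5)) = Mul(Mul(-2743, Rational(1, 4811)), Mul(Rational(1, 100), 5)) = Mul(Rational(-2743, 4811), Rational(1, 20)) = Rational(-2743, 96220)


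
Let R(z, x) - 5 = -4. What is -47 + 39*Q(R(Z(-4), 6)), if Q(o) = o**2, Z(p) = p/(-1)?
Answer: -8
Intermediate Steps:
Z(p) = -p (Z(p) = p*(-1) = -p)
R(z, x) = 1 (R(z, x) = 5 - 4 = 1)
-47 + 39*Q(R(Z(-4), 6)) = -47 + 39*1**2 = -47 + 39*1 = -47 + 39 = -8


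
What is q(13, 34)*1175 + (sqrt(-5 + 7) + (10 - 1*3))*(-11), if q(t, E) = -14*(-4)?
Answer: 65723 - 11*sqrt(2) ≈ 65708.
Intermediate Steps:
q(t, E) = 56
q(13, 34)*1175 + (sqrt(-5 + 7) + (10 - 1*3))*(-11) = 56*1175 + (sqrt(-5 + 7) + (10 - 1*3))*(-11) = 65800 + (sqrt(2) + (10 - 3))*(-11) = 65800 + (sqrt(2) + 7)*(-11) = 65800 + (7 + sqrt(2))*(-11) = 65800 + (-77 - 11*sqrt(2)) = 65723 - 11*sqrt(2)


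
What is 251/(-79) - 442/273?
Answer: -7957/1659 ≈ -4.7963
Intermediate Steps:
251/(-79) - 442/273 = 251*(-1/79) - 442*1/273 = -251/79 - 34/21 = -7957/1659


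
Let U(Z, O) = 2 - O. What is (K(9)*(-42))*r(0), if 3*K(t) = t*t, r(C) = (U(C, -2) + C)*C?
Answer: 0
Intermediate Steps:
r(C) = C*(4 + C) (r(C) = ((2 - 1*(-2)) + C)*C = ((2 + 2) + C)*C = (4 + C)*C = C*(4 + C))
K(t) = t**2/3 (K(t) = (t*t)/3 = t**2/3)
(K(9)*(-42))*r(0) = (((1/3)*9**2)*(-42))*(0*(4 + 0)) = (((1/3)*81)*(-42))*(0*4) = (27*(-42))*0 = -1134*0 = 0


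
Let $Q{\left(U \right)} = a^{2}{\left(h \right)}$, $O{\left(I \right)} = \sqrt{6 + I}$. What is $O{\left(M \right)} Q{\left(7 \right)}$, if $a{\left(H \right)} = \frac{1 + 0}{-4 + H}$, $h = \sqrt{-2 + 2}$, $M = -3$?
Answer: $\frac{\sqrt{3}}{16} \approx 0.10825$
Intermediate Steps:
$h = 0$ ($h = \sqrt{0} = 0$)
$a{\left(H \right)} = \frac{1}{-4 + H}$ ($a{\left(H \right)} = 1 \frac{1}{-4 + H} = \frac{1}{-4 + H}$)
$Q{\left(U \right)} = \frac{1}{16}$ ($Q{\left(U \right)} = \left(\frac{1}{-4 + 0}\right)^{2} = \left(\frac{1}{-4}\right)^{2} = \left(- \frac{1}{4}\right)^{2} = \frac{1}{16}$)
$O{\left(M \right)} Q{\left(7 \right)} = \sqrt{6 - 3} \cdot \frac{1}{16} = \sqrt{3} \cdot \frac{1}{16} = \frac{\sqrt{3}}{16}$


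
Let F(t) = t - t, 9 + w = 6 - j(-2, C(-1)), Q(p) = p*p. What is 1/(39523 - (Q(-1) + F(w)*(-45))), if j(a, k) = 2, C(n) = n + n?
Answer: 1/39522 ≈ 2.5302e-5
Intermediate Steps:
C(n) = 2*n
Q(p) = p**2
w = -5 (w = -9 + (6 - 1*2) = -9 + (6 - 2) = -9 + 4 = -5)
F(t) = 0
1/(39523 - (Q(-1) + F(w)*(-45))) = 1/(39523 - ((-1)**2 + 0*(-45))) = 1/(39523 - (1 + 0)) = 1/(39523 - 1*1) = 1/(39523 - 1) = 1/39522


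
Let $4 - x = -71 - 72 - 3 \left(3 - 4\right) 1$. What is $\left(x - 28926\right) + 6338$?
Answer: $-22297$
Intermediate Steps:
$x = 291$ ($x = 4 - \left(-71 - 72 - 3 \left(3 - 4\right) 1\right) = 4 - \left(-71 - 72 \left(-3\right) \left(-1\right) 1\right) = 4 - \left(-71 - 72 \cdot 3 \cdot 1\right) = 4 - \left(-71 - 216\right) = 4 - -287 = 4 + 287 = 291$)
$\left(x - 28926\right) + 6338 = \left(291 - 28926\right) + 6338 = -28635 + 6338 = -22297$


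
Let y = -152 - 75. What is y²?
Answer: 51529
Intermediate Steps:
y = -227
y² = (-227)² = 51529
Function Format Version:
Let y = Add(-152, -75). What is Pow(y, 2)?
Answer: 51529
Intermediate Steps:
y = -227
Pow(y, 2) = Pow(-227, 2) = 51529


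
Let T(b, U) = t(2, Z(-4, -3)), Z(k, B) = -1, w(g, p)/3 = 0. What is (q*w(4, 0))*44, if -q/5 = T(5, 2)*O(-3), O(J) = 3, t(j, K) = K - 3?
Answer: 0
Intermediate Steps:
w(g, p) = 0 (w(g, p) = 3*0 = 0)
t(j, K) = -3 + K
T(b, U) = -4 (T(b, U) = -3 - 1 = -4)
q = 60 (q = -(-20)*3 = -5*(-12) = 60)
(q*w(4, 0))*44 = (60*0)*44 = 0*44 = 0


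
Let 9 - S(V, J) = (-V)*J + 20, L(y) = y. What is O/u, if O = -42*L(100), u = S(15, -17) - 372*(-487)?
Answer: -2100/90449 ≈ -0.023217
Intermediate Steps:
S(V, J) = -11 + J*V (S(V, J) = 9 - ((-V)*J + 20) = 9 - (-J*V + 20) = 9 - (20 - J*V) = 9 + (-20 + J*V) = -11 + J*V)
u = 180898 (u = (-11 - 17*15) - 372*(-487) = (-11 - 255) + 181164 = -266 + 181164 = 180898)
O = -4200 (O = -42*100 = -4200)
O/u = -4200/180898 = -4200*1/180898 = -2100/90449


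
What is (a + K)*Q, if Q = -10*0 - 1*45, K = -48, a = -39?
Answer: 3915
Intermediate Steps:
Q = -45 (Q = 0 - 45 = -45)
(a + K)*Q = (-39 - 48)*(-45) = -87*(-45) = 3915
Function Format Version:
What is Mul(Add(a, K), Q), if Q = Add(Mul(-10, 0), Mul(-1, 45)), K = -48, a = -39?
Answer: 3915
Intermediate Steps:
Q = -45 (Q = Add(0, -45) = -45)
Mul(Add(a, K), Q) = Mul(Add(-39, -48), -45) = Mul(-87, -45) = 3915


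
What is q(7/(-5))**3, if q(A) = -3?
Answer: -27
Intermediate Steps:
q(7/(-5))**3 = (-3)**3 = -27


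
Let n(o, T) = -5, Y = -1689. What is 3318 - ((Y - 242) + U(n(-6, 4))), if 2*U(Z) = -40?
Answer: 5269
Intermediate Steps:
U(Z) = -20 (U(Z) = (½)*(-40) = -20)
3318 - ((Y - 242) + U(n(-6, 4))) = 3318 - ((-1689 - 242) - 20) = 3318 - (-1931 - 20) = 3318 - 1*(-1951) = 3318 + 1951 = 5269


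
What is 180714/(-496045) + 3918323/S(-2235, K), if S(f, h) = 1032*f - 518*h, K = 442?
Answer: -2401860542399/1257710192420 ≈ -1.9097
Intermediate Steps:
S(f, h) = -518*h + 1032*f
180714/(-496045) + 3918323/S(-2235, K) = 180714/(-496045) + 3918323/(-518*442 + 1032*(-2235)) = 180714*(-1/496045) + 3918323/(-228956 - 2306520) = -180714/496045 + 3918323/(-2535476) = -180714/496045 + 3918323*(-1/2535476) = -180714/496045 - 3918323/2535476 = -2401860542399/1257710192420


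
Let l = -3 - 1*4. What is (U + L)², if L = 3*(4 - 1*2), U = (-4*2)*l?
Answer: 3844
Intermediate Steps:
l = -7 (l = -3 - 4 = -7)
U = 56 (U = -4*2*(-7) = -8*(-7) = 56)
L = 6 (L = 3*(4 - 2) = 3*2 = 6)
(U + L)² = (56 + 6)² = 62² = 3844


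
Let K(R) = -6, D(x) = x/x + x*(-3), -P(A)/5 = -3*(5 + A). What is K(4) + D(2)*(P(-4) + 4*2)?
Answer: -121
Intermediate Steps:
P(A) = 75 + 15*A (P(A) = -(-15)*(5 + A) = -5*(-15 - 3*A) = 75 + 15*A)
D(x) = 1 - 3*x
K(4) + D(2)*(P(-4) + 4*2) = -6 + (1 - 3*2)*((75 + 15*(-4)) + 4*2) = -6 + (1 - 6)*((75 - 60) + 8) = -6 - 5*(15 + 8) = -6 - 5*23 = -6 - 115 = -121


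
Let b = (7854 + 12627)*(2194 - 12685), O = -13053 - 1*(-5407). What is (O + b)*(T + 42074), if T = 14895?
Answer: -12241146480673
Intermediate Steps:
O = -7646 (O = -13053 + 5407 = -7646)
b = -214866171 (b = 20481*(-10491) = -214866171)
(O + b)*(T + 42074) = (-7646 - 214866171)*(14895 + 42074) = -214873817*56969 = -12241146480673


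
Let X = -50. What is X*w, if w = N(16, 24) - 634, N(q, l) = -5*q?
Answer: 35700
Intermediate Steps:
w = -714 (w = -5*16 - 634 = -80 - 634 = -714)
X*w = -50*(-714) = 35700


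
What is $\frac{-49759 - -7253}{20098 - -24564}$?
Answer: $- \frac{21253}{22331} \approx -0.95173$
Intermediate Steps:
$\frac{-49759 - -7253}{20098 - -24564} = \frac{-49759 + 7253}{20098 + 24564} = - \frac{42506}{44662} = \left(-42506\right) \frac{1}{44662} = - \frac{21253}{22331}$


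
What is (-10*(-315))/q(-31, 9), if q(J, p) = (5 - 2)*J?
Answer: -1050/31 ≈ -33.871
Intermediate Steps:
q(J, p) = 3*J
(-10*(-315))/q(-31, 9) = (-10*(-315))/((3*(-31))) = 3150/(-93) = 3150*(-1/93) = -1050/31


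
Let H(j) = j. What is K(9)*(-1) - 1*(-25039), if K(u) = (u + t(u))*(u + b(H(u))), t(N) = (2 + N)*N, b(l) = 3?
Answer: 23743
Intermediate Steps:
t(N) = N*(2 + N)
K(u) = (3 + u)*(u + u*(2 + u)) (K(u) = (u + u*(2 + u))*(u + 3) = (u + u*(2 + u))*(3 + u) = (3 + u)*(u + u*(2 + u)))
K(9)*(-1) - 1*(-25039) = (9*(9 + 9² + 6*9))*(-1) - 1*(-25039) = (9*(9 + 81 + 54))*(-1) + 25039 = (9*144)*(-1) + 25039 = 1296*(-1) + 25039 = -1296 + 25039 = 23743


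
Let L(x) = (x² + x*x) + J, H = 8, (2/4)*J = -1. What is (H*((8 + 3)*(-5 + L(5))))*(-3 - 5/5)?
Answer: -15136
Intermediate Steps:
J = -2 (J = 2*(-1) = -2)
L(x) = -2 + 2*x² (L(x) = (x² + x*x) - 2 = (x² + x²) - 2 = 2*x² - 2 = -2 + 2*x²)
(H*((8 + 3)*(-5 + L(5))))*(-3 - 5/5) = (8*((8 + 3)*(-5 + (-2 + 2*5²))))*(-3 - 5/5) = (8*(11*(-5 + (-2 + 2*25))))*(-3 - 5/5) = (8*(11*(-5 + (-2 + 50))))*(-3 - 1*1) = (8*(11*(-5 + 48)))*(-3 - 1) = (8*(11*43))*(-4) = (8*473)*(-4) = 3784*(-4) = -15136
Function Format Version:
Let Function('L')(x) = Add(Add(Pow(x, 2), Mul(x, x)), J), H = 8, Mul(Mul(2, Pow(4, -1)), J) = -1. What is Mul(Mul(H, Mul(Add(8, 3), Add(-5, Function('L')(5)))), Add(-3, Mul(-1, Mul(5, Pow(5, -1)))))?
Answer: -15136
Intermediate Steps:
J = -2 (J = Mul(2, -1) = -2)
Function('L')(x) = Add(-2, Mul(2, Pow(x, 2))) (Function('L')(x) = Add(Add(Pow(x, 2), Mul(x, x)), -2) = Add(Add(Pow(x, 2), Pow(x, 2)), -2) = Add(Mul(2, Pow(x, 2)), -2) = Add(-2, Mul(2, Pow(x, 2))))
Mul(Mul(H, Mul(Add(8, 3), Add(-5, Function('L')(5)))), Add(-3, Mul(-1, Mul(5, Pow(5, -1))))) = Mul(Mul(8, Mul(Add(8, 3), Add(-5, Add(-2, Mul(2, Pow(5, 2)))))), Add(-3, Mul(-1, Mul(5, Pow(5, -1))))) = Mul(Mul(8, Mul(11, Add(-5, Add(-2, Mul(2, 25))))), Add(-3, Mul(-1, Mul(5, Rational(1, 5))))) = Mul(Mul(8, Mul(11, Add(-5, Add(-2, 50)))), Add(-3, Mul(-1, 1))) = Mul(Mul(8, Mul(11, Add(-5, 48))), Add(-3, -1)) = Mul(Mul(8, Mul(11, 43)), -4) = Mul(Mul(8, 473), -4) = Mul(3784, -4) = -15136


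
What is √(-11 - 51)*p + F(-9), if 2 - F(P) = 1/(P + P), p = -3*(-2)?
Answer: 37/18 + 6*I*√62 ≈ 2.0556 + 47.244*I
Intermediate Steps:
p = 6
F(P) = 2 - 1/(2*P) (F(P) = 2 - 1/(P + P) = 2 - 1/(2*P))
√(-11 - 51)*p + F(-9) = √(-11 - 51)*6 + (2 - ½/(-9)) = √(-62)*6 + (2 - ½*(-⅑)) = (I*√62)*6 + (2 + 1/18) = 6*I*√62 + 37/18 = 37/18 + 6*I*√62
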